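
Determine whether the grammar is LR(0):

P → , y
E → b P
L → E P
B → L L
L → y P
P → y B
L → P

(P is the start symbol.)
No. Reduce-reduce conflict: [L → P .] and [L → y P .]

A grammar is LR(0) if no state in the canonical LR(0) collection has:
  - both a shift item (dot before a terminal) and a complete item (shift-reduce conflict), or
  - two or more complete items (reduce-reduce conflict; the accept item [P' → P .] counts as a complete item here).

Augment with P' → P and build the canonical LR(0) collection (I0 = CLOSURE({[P' → . P]}), then GOTO on every symbol after a dot until no new states appear). It has 15 states:
  I0: { [P → . , y], [P → . y B], [P' → . P] }  — shift
  I1: { [P → , . y] }  — shift
  I2: { [P' → P .] }  — accept
  I3: { [B → . L L], [E → . b P], [L → . E P], [L → . P], [L → . y P], [P → . , y], [P → . y B], [P → y . B] }  — shift
  I4: { [P → y B .] }  — reduce
  I5: { [L → E . P], [P → . , y], [P → . y B] }  — shift
  I6: { [B → L . L], [E → . b P], [L → . E P], [L → . P], [L → . y P], [P → . , y], [P → . y B] }  — shift
  I7: { [L → P .] }  — reduce
  I8: { [E → b . P], [P → . , y], [P → . y B] }  — shift
  I9: { [B → . L L], [E → . b P], [L → . E P], [L → . P], [L → . y P], [L → y . P], [P → . , y], [P → . y B], [P → y . B] }  — shift
  I10: { [L → P .], [L → y P .] }  — 2 reduces
  I11: { [E → b P .] }  — reduce
  I12: { [B → L L .] }  — reduce
  I13: { [L → E P .] }  — reduce
  I14: { [P → , y .] }  — reduce

Conflict in state I10:
  Reduce-reduce conflict: [L → P .] and [L → y P .]
So the grammar is NOT LR(0).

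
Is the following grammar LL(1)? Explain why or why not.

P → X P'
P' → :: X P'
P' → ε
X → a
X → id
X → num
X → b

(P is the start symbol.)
Yes, the grammar is LL(1).

Relevant sets:
  FOLLOW(P') = { $ }

For P':
  PREDICT(P' → :: X P') = { '::' }
  PREDICT(P' → ε) = { $ }
For X:
  PREDICT(X → a) = { 'a' }
  PREDICT(X → id) = { 'id' }
  PREDICT(X → num) = { 'num' }
  PREDICT(X → b) = { 'b' }
P has a single production, so nothing to check there.

All predict sets are disjoint. The grammar IS LL(1).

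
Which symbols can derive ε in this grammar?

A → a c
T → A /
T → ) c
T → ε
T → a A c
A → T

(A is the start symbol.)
A non-terminal is nullable if it can derive ε (the empty string): either it has an ε-production, or it has a production whose right-hand side consists entirely of nullable non-terminals.

ε-productions: T → ε
So T is immediately nullable.
A → T: every symbol on the right is nullable, so A is nullable too.
Every non-terminal is now nullable.
Nullable = { 'A', 'T' }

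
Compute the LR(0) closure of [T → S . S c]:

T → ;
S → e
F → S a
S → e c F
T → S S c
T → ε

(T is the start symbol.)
Start with: [T → S . S c]
  [T → S . S c] has the dot before S: add [S → . e], [S → . e c F]
No further items can be added.

CLOSURE = { [S → . e c F], [S → . e], [T → S . S c] }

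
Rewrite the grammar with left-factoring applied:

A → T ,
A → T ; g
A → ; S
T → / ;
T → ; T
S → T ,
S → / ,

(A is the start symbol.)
Left-factoring transforms A → αβ₁ | αβ₂ into A → αA' and A' → β₁ | β₂
(α is the longest common prefix among the alternatives). Repeat until
no nonterminal has two alternatives with a common prefix.

Round 1: A has alternatives sharing prefix 'T'. Introduce A': A → T A'
  Add: A' → ,
  Add: A' → ; g

No remaining common prefixes — done.

Resulting grammar:
A → T A'
A' → ,
A' → ; g
A → ; S
T → / ;
T → ; T
S → T ,
S → / ,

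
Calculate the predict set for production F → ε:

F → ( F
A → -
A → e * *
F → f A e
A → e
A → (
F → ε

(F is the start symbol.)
{ $ }

PREDICT(F → ε) = (FIRST(RHS) \ {ε}) ∪ (FOLLOW(F) if ε ∈ FIRST(RHS), i.e. RHS ⇒* ε)
The right-hand side is ε (FIRST(ε) = { ε }), so the predict set is FOLLOW(F) = { $ }
PREDICT(F → ε) = { $ }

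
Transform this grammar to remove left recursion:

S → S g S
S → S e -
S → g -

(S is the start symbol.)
S is directly left-recursive. The standard transformation for
  A → A α₁ | ... | A α_m | β₁ | ... | β_n
is
  A  → β₁ A' | ... | β_n A'
  A' → α₁ A' | ... | α_m A' | ε

S → g - becomes S → g - S'
S → S g S becomes S' → g S S'
S → S e - becomes S' → e - S'
Add S' → ε

Resulting grammar:
S → g - S'
S' → g S S'
S' → e - S'
S' → ε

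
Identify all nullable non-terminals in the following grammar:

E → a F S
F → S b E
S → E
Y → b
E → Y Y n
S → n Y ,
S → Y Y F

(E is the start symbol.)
A non-terminal is nullable if it can derive ε (the empty string): either it has an ε-production, or it has a production whose right-hand side consists entirely of nullable non-terminals.

There are no ε-productions, so no non-terminal can derive ε.
No non-terminals are nullable.

Answer: None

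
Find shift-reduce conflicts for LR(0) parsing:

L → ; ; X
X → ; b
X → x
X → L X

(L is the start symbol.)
No shift-reduce conflicts

A shift-reduce conflict occurs when an LR(0) state has both:
  - a complete (reduce) item [A → α .] (dot at the end), and
  - a shift item [B → β . c γ] (dot before a terminal).

Augment with L' → L and build the canonical LR(0) collection (I0 = CLOSURE({[L' → . L]}), then GOTO on every symbol after a dot until no new states appear). It has 10 states:
  I0: { [L → . ; ; X], [L' → . L] }  — shift
  I1: { [L → ; . ; X] }  — shift
  I2: { [L' → L .] }  — accept
  I3: { [L → . ; ; X], [L → ; ; . X], [X → . ; b], [X → . L X], [X → . x] }  — shift
  I4: { [L → ; . ; X], [X → ; . b] }  — shift
  I5: { [L → . ; ; X], [X → . ; b], [X → . L X], [X → . x], [X → L . X] }  — shift
  I6: { [L → ; ; X .] }  — reduce
  I7: { [X → x .] }  — reduce
  I8: { [X → L X .] }  — reduce
  I9: { [X → ; b .] }  — reduce

No state contains both a complete item and a shift item.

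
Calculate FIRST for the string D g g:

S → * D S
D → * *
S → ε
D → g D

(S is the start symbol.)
{ '*', 'g' }

FIRST sets of the non-terminals involved (from the grammar, by fixed-point iteration):
  FIRST(D) = { '*', 'g' }

To compute FIRST(D g g), process the symbols left to right:
Symbol D is a non-terminal. Add FIRST(D) \ {ε} = { '*', 'g' }
D is not nullable (ε ∉ FIRST(D)), so stop here.
FIRST(D g g) = { '*', 'g' }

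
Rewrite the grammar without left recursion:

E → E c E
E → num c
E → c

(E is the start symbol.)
E is directly left-recursive. The standard transformation for
  A → A α₁ | ... | A α_m | β₁ | ... | β_n
is
  A  → β₁ A' | ... | β_n A'
  A' → α₁ A' | ... | α_m A' | ε

E → num c becomes E → num c E'
E → c becomes E → c E'
E → E c E becomes E' → c E E'
Add E' → ε

Resulting grammar:
E → num c E'
E → c E'
E' → c E E'
E' → ε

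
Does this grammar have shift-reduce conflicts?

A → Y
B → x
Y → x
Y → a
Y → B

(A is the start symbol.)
A shift-reduce conflict occurs when an LR(0) state has both:
  - a complete (reduce) item [A → α .] (dot at the end), and
  - a shift item [B → β . c γ] (dot before a terminal).

Augment with A' → A and build the canonical LR(0) collection (I0 = CLOSURE({[A' → . A]}), then GOTO on every symbol after a dot until no new states appear). It has 6 states:
  I0: { [A → . Y], [A' → . A], [B → . x], [Y → . B], [Y → . a], [Y → . x] }  — shift
  I1: { [A' → A .] }  — accept
  I2: { [Y → B .] }  — reduce
  I3: { [A → Y .] }  — reduce
  I4: { [Y → a .] }  — reduce
  I5: { [B → x .], [Y → x .] }  — 2 reduces

No state contains both a complete item and a shift item.

Answer: No shift-reduce conflicts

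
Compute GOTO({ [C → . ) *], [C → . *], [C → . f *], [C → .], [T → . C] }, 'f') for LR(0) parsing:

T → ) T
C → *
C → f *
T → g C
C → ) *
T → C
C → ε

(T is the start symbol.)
{ [C → f . *] }

GOTO(I, 'f') = CLOSURE({ [A → αX.β] : [A → α.Xβ] ∈ I, X = 'f' })

Items with dot before 'f', with the dot advanced:
  [C → . f *] → [C → f . *]
Closure adds nothing (no advanced item has the dot before a non-terminal).

GOTO = { [C → f . *] }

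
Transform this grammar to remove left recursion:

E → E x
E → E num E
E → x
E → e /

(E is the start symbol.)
E is directly left-recursive. The standard transformation for
  A → A α₁ | ... | A α_m | β₁ | ... | β_n
is
  A  → β₁ A' | ... | β_n A'
  A' → α₁ A' | ... | α_m A' | ε

E → x becomes E → x E'
E → e / becomes E → e / E'
E → E x becomes E' → x E'
E → E num E becomes E' → num E E'
Add E' → ε

Resulting grammar:
E → x E'
E → e / E'
E' → x E'
E' → num E E'
E' → ε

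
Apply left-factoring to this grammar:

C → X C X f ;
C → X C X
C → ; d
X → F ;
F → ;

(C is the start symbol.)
C → X C X C'
C' → f ;
C' → ε
C → ; d
X → F ;
F → ;

Left-factoring transforms A → αβ₁ | αβ₂ into A → αA' and A' → β₁ | β₂
(α is the longest common prefix among the alternatives). Repeat until
no nonterminal has two alternatives with a common prefix.

Round 1: C has alternatives sharing prefix 'X C X'. Introduce C': C → X C X C'
  Add: C' → f ;
  Add: C' → ε

No remaining common prefixes — done.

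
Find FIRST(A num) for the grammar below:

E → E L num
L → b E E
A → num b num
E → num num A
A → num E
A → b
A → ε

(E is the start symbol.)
{ 'b', 'num' }

FIRST sets of the non-terminals involved (from the grammar, by fixed-point iteration):
  FIRST(A) = { 'b', 'num', ε }

To compute FIRST(A num), process the symbols left to right:
Symbol A is a non-terminal. Add FIRST(A) \ {ε} = { 'b', 'num' }
A is nullable (ε ∈ FIRST(A)), continue to the next symbol.
Symbol num is a terminal. Add 'num' and stop.
FIRST(A num) = { 'b', 'num' }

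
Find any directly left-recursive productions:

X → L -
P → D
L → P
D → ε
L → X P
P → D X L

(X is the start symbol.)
Direct left recursion occurs when N → N α for some non-terminal N (the right-hand side begins with the left-hand side itself).

X → L -: starts with L
P → D: starts with D
L → P: starts with P
D → ε: starts with ε
L → X P: starts with X
P → D X L: starts with D

No direct left recursion found.

Answer: No direct left recursion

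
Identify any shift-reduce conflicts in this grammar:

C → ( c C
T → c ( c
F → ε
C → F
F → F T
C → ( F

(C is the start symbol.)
Yes — I0: [F → .] vs [C → . ( F]; I1: [F → .] vs [C → ( . c C]; I3: [C → F .] vs [T → . c ( c]; I8: [C → ( F .] vs [T → . c ( c]; I9: [F → .] vs [C → . ( F]

Augment with C' → C and build the canonical LR(0) collection (I0 = CLOSURE({[C' → . C]}), then GOTO on every symbol after a dot until no new states appear). It has 11 states:
  I0: { [C → . ( F], [C → . ( c C], [C → . F], [C' → . C], [F → . F T], [F → .] }  — shift, reduce
  I1: { [C → ( . F], [C → ( . c C], [F → . F T], [F → .] }  — shift, reduce
  I2: { [C' → C .] }  — accept
  I3: { [C → F .], [F → F . T], [T → . c ( c] }  — shift, reduce
  I4: { [F → F T .] }  — reduce
  I5: { [T → c . ( c] }  — shift
  I6: { [T → c ( . c] }  — shift
  I7: { [T → c ( c .] }  — reduce
  I8: { [C → ( F .], [F → F . T], [T → . c ( c] }  — shift, reduce
  I9: { [C → ( c . C], [C → . ( F], [C → . ( c C], [C → . F], [F → . F T], [F → .] }  — shift, reduce
  I10: { [C → ( c C .] }  — reduce

I0 contains reduce item [F → .] and shift items [C → . ( F], [C → . ( c C] — shift-reduce conflict.
I1 contains reduce item [F → .] and shift item [C → ( . c C] — shift-reduce conflict.
I3 contains reduce item [C → F .] and shift item [T → . c ( c] — shift-reduce conflict.
I8 contains reduce item [C → ( F .] and shift item [T → . c ( c] — shift-reduce conflict.
I9 contains reduce item [F → .] and shift items [C → . ( F], [C → . ( c C] — shift-reduce conflict.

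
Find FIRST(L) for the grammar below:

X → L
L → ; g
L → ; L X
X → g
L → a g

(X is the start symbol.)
To compute FIRST(L), examine every production with L on the left-hand side, reading each right-hand side left to right until a non-nullable symbol is reached.

From L → ; g:
  - ';' is a terminal: add ';' and stop
From L → ; L X:
  - ';' is a terminal: add ';' and stop
From L → a g:
  - a is a terminal: add 'a' and stop

Collecting: FIRST(L) = { ';', 'a' }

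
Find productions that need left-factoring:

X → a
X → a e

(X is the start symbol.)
Left-factoring is needed when two productions for the same non-terminal
share a common prefix on the right-hand side.

Productions for X:
  X → a
  X → a e

Found common prefix 'a' in productions for X

Answer: Yes, X has productions with common prefix 'a'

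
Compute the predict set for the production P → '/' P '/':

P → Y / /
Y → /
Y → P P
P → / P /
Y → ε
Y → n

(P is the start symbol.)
{ '/' }

PREDICT(P → '/' P '/') = (FIRST(RHS) \ {ε}) ∪ (FOLLOW(P) if ε ∈ FIRST(RHS), i.e. RHS ⇒* ε)
FIRST('/' P '/') = { '/' }
ε ∉ FIRST('/' P '/'), so FOLLOW(P) is not added.
PREDICT(P → '/' P '/') = { '/' }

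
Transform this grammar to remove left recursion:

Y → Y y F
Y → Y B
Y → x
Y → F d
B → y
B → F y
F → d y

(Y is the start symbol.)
Y → x Y'
Y → F d Y'
Y' → y F Y'
Y' → B Y'
Y' → ε
B → y
B → F y
F → d y

Y is directly left-recursive. The standard transformation for
  A → A α₁ | ... | A α_m | β₁ | ... | β_n
is
  A  → β₁ A' | ... | β_n A'
  A' → α₁ A' | ... | α_m A' | ε

Y → x becomes Y → x Y'
Y → F d becomes Y → F d Y'
Y → Y y F becomes Y' → y F Y'
Y → Y B becomes Y' → B Y'
Add Y' → ε

Productions for other non-terminals are unchanged:
  B → y
  B → F y
  F → d y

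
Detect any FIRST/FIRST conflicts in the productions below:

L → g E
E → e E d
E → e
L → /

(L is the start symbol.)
Yes. E → e E d / E → e on { 'e' }

A FIRST/FIRST conflict occurs when two productions N → α and N → β for the same non-terminal have FIRST(α) ∩ FIRST(β) ≠ ∅ (with ε ∈ FIRST of a nullable right-hand side, so two nullable alternatives also conflict).

Productions for L:
  L → g E: FIRST = { 'g' }
  L → /: FIRST = { '/' }
Productions for E:
  E → e E d: FIRST = { 'e' }
  E → e: FIRST = { 'e' }

Conflict for E: E → e E d and E → e
  Overlap: { 'e' }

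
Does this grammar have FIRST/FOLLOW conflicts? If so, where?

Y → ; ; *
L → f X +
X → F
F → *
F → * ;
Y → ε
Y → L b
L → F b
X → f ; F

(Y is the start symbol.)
No FIRST/FOLLOW conflicts.

A FIRST/FOLLOW conflict occurs when a non-terminal N has a nullable alternative N → β (β ⇒* ε) and another alternative N → α with FIRST(α) ∩ FOLLOW(N) ≠ ∅: on such a lookahead the parser cannot decide between expanding α and letting N vanish via β.

Nullable non-terminals: Y.
FIRST sets used below: FIRST(L) = { '*', 'f' }

Y: nullable alternative(s) Y → ε; FOLLOW(Y) = { $ }
  Y → ; ; *: FIRST \ {ε} = { ';' } — disjoint from FOLLOW(Y)
  Y → ε: FIRST \ {ε} = { } — this is the only nullable alternative, skip
  Y → L b: FIRST \ {ε} = { '*', 'f' } — disjoint from FOLLOW(Y)

F, L, X have no nullable alternative, so no FIRST/FOLLOW check is needed there.

No FIRST/FOLLOW conflicts found.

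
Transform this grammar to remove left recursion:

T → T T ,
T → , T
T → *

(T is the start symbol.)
T is directly left-recursive. The standard transformation for
  A → A α₁ | ... | A α_m | β₁ | ... | β_n
is
  A  → β₁ A' | ... | β_n A'
  A' → α₁ A' | ... | α_m A' | ε

T → , T becomes T → , T T'
T → * becomes T → * T'
T → T T , becomes T' → T , T'
Add T' → ε

Resulting grammar:
T → , T T'
T → * T'
T' → T , T'
T' → ε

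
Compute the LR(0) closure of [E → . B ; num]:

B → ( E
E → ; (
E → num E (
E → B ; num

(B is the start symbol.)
{ [B → . ( E], [E → . B ; num] }

Start with: [E → . B ; num]
  [E → . B ; num] has the dot before B: add [B → . ( E]
No further items can be added.

CLOSURE = { [B → . ( E], [E → . B ; num] }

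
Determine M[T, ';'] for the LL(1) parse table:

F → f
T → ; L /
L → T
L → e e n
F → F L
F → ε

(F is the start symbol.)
T → ; L /

To find M[T, ';'], we find productions for T where ';' is in the predict set (PREDICT(N → α) = (FIRST(α) \ {ε}) ∪ (FOLLOW(N) if α ⇒* ε)).

T → ; L /: PREDICT = { ';' }
  ';' is in predict set, so this production goes in M[T, ';']

M[T, ';'] = T → ; L /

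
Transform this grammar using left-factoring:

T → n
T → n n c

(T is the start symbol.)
T → n T'
T' → ε
T' → n c

Left-factoring transforms A → αβ₁ | αβ₂ into A → αA' and A' → β₁ | β₂
(α is the longest common prefix among the alternatives). Repeat until
no nonterminal has two alternatives with a common prefix.

Round 1: T has alternatives sharing prefix 'n'. Introduce T': T → n T'
  Add: T' → ε
  Add: T' → n c

No remaining common prefixes — done.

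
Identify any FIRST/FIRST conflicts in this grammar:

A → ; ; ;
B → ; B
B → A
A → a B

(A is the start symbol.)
Yes. B → ';' B / B → A on { ';' }

FIRST sets of the non-terminals at (or reachable through a nullable prefix from) the front of some alternative:
  FIRST(A) = { ';', 'a' }

Productions for A:
  A → ; ; ;: FIRST = { ';' }
  A → a B: FIRST = { 'a' }
Productions for B:
  B → ; B: FIRST = { ';' }
  B → A: FIRST = { ';', 'a' }

Conflict for B: B → ; B and B → A
  Overlap: { ';' }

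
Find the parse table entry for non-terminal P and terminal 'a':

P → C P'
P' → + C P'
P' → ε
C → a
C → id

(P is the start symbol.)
P → C P'

To find M[P, 'a'], we find productions for P where 'a' is in the predict set (PREDICT(N → α) = (FIRST(α) \ {ε}) ∪ (FOLLOW(N) if α ⇒* ε)).

Relevant sets:
  FIRST(C) = { 'a', 'id' }

P → C P': PREDICT = { 'a', 'id' }
  'a' is in predict set, so this production goes in M[P, 'a']

M[P, 'a'] = P → C P'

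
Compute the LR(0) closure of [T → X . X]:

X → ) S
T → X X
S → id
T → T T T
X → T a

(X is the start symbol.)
Start with: [T → X . X]
  [T → X . X] has the dot before X: add [X → . ) S], [X → . T a]
  [X → . T a] has the dot before T: add [T → . X X], [T → . T T T]
No further items can be added.

CLOSURE = { [T → . T T T], [T → . X X], [T → X . X], [X → . ) S], [X → . T a] }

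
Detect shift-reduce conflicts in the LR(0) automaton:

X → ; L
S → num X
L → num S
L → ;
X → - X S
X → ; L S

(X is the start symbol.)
A shift-reduce conflict occurs when an LR(0) state has both:
  - a complete (reduce) item [A → α .] (dot at the end), and
  - a shift item [B → β . c γ] (dot before a terminal).

Augment with X' → X and build the canonical LR(0) collection (I0 = CLOSURE({[X' → . X]}), then GOTO on every symbol after a dot until no new states appear). It has 13 states:
  I0: { [X → . - X S], [X → . ; L S], [X → . ; L], [X' → . X] }  — shift
  I1: { [X → - . X S], [X → . - X S], [X → . ; L S], [X → . ; L] }  — shift
  I2: { [L → . ;], [L → . num S], [X → ; . L S], [X → ; . L] }  — shift
  I3: { [X' → X .] }  — accept
  I4: { [L → ; .] }  — reduce
  I5: { [S → . num X], [X → ; L . S], [X → ; L .] }  — shift, reduce
  I6: { [L → num . S], [S → . num X] }  — shift
  I7: { [L → num S .] }  — reduce
  I8: { [S → num . X], [X → . - X S], [X → . ; L S], [X → . ; L] }  — shift
  I9: { [S → num X .] }  — reduce
  I10: { [X → ; L S .] }  — reduce
  I11: { [S → . num X], [X → - X . S] }  — shift
  I12: { [X → - X S .] }  — reduce

I5 contains reduce item [X → ; L .] and shift item [S → . num X] — shift-reduce conflict.

Answer: Yes — I5: [X → ; L .] vs [S → . num X]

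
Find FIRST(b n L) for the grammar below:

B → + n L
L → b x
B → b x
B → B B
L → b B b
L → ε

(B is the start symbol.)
{ 'b' }

To compute FIRST(b n L), process the symbols left to right:
Symbol b is a terminal. Add 'b' and stop.
FIRST(b n L) = { 'b' }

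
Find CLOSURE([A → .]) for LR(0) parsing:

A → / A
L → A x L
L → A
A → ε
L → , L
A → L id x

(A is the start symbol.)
To compute CLOSURE, for each item [A → α.Bβ] where B is a non-terminal, add [B → .γ] for all productions B → γ; repeat for the newly added items until nothing changes.

Start with: [A → .]
The dot is at the end, so nothing is added.

CLOSURE = { [A → .] }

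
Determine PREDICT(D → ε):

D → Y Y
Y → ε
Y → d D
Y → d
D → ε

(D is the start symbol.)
{ $, 'd' }

PREDICT(D → ε) = (FIRST(RHS) \ {ε}) ∪ (FOLLOW(D) if ε ∈ FIRST(RHS), i.e. RHS ⇒* ε)
The right-hand side is ε (FIRST(ε) = { ε }), so the predict set is FOLLOW(D) = { $, 'd' }
PREDICT(D → ε) = { $, 'd' }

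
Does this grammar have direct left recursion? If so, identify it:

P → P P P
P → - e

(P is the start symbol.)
Direct left recursion occurs when N → N α for some non-terminal N (the right-hand side begins with the left-hand side itself).

P → P P P: LEFT RECURSIVE (starts with P)
P → - e: starts with '-'

The grammar has direct left recursion on: P.

Answer: Yes, P is left-recursive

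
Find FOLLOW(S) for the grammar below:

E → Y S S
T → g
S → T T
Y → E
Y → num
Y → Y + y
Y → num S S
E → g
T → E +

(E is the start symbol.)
{ $, '+', 'g', 'num' }

In E → Y S S: S is followed by S, add FIRST(S) \ {ε} = { 'g', 'num' }
In E → Y S S: S is at the end, add FOLLOW(E)
In Y → num S S: S is followed by S, add FIRST(S) \ {ε} = { 'g', 'num' }
In Y → num S S: S is at the end, add FOLLOW(Y)

The FOLLOW sets referred to above (computed the same way, to a fixed point):
  FOLLOW(E) = { $, '+', 'g', 'num' }
  FOLLOW(Y) = { '+', 'g', 'num' }

Taking the union: FOLLOW(S) = { $, '+', 'g', 'num' }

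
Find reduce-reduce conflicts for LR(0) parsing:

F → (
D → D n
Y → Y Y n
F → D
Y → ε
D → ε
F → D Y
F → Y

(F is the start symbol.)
A reduce-reduce conflict occurs when an LR(0) state has two complete items [A → α .] and [B → β .] — both call for a reduction, and with no lookahead the parser cannot choose between them.

Augment with F' → F and build the canonical LR(0) collection (I0 = CLOSURE({[F' → . F]}), then GOTO on every symbol after a dot until no new states appear). It has 9 states:
  I0: { [D → . D n], [D → .], [F → . (], [F → . D Y], [F → . D], [F → . Y], [F' → . F], [Y → . Y Y n], [Y → .] }  — shift, 2 reduces
  I1: { [F → ( .] }  — reduce
  I2: { [D → D . n], [F → D . Y], [F → D .], [Y → . Y Y n], [Y → .] }  — shift, 2 reduces
  I3: { [F' → F .] }  — accept
  I4: { [F → Y .], [Y → . Y Y n], [Y → .], [Y → Y . Y n] }  — 2 reduces
  I5: { [Y → . Y Y n], [Y → .], [Y → Y . Y n], [Y → Y Y . n] }  — shift, reduce
  I6: { [Y → Y Y n .] }  — reduce
  I7: { [F → D Y .], [Y → . Y Y n], [Y → .], [Y → Y . Y n] }  — 2 reduces
  I8: { [D → D n .] }  — reduce

I0 contains complete items [D → .], [Y → .] — reduce-reduce conflict.
I2 contains complete items [F → D .], [Y → .] — reduce-reduce conflict.
I4 contains complete items [F → Y .], [Y → .] — reduce-reduce conflict.
I7 contains complete items [F → D Y .], [Y → .] — reduce-reduce conflict.

Answer: Yes — I0: [D → .] vs [Y → .]; I2: [F → D .] vs [Y → .]; I4: [F → Y .] vs [Y → .]; I7: [F → D Y .] vs [Y → .]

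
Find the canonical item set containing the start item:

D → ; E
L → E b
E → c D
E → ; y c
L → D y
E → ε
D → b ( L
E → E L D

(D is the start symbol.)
First, augment the grammar with D' → D
I₀ = CLOSURE({ [D' → . D] }):
  [D' → . D] has the dot before D: add [D → . ; E], [D → . b ( L]
No further items can be added.

I₀ = { [D → . ; E], [D → . b ( L], [D' → . D] }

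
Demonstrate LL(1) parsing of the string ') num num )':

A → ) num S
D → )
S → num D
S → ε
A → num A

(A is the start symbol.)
LL(1) parsing maintains a stack (initially the start symbol over $) and the input. At each step: if the stack top is a terminal, match it against the current input token; if it is a non-terminal N, replace it with the RHS of M[N, lookahead] (the unique production whose predict set contains the lookahead).

Stack is shown with the top on the left.

Stack      Input          Action
--------------------------------
A $        ) num num ) $  output A → ) num S
) num S $  ) num num ) $  match ')'
num S $    num num ) $    match 'num'
S $        num ) $        output S → num D
num D $    num ) $        match 'num'
D $        ) $            output D → )
) $        ) $            match ')'
$          $              accept

The string is accepted.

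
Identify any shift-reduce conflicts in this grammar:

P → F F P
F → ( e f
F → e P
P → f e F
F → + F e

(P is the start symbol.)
No shift-reduce conflicts

A shift-reduce conflict occurs when an LR(0) state has both:
  - a complete (reduce) item [A → α .] (dot at the end), and
  - a shift item [B → β . c γ] (dot before a terminal).

Augment with P' → P and build the canonical LR(0) collection (I0 = CLOSURE({[P' → . P]}), then GOTO on every symbol after a dot until no new states appear). It has 16 states:
  I0: { [F → . ( e f], [F → . + F e], [F → . e P], [P → . F F P], [P → . f e F], [P' → . P] }  — shift
  I1: { [F → ( . e f] }  — shift
  I2: { [F → + . F e], [F → . ( e f], [F → . + F e], [F → . e P] }  — shift
  I3: { [F → . ( e f], [F → . + F e], [F → . e P], [P → F . F P] }  — shift
  I4: { [P' → P .] }  — accept
  I5: { [F → . ( e f], [F → . + F e], [F → . e P], [F → e . P], [P → . F F P], [P → . f e F] }  — shift
  I6: { [P → f . e F] }  — shift
  I7: { [F → . ( e f], [F → . + F e], [F → . e P], [P → f e . F] }  — shift
  I8: { [P → f e F .] }  — reduce
  I9: { [F → e P .] }  — reduce
  I10: { [F → . ( e f], [F → . + F e], [F → . e P], [P → . F F P], [P → . f e F], [P → F F . P] }  — shift
  I11: { [P → F F P .] }  — reduce
  I12: { [F → + F . e] }  — shift
  I13: { [F → + F e .] }  — reduce
  I14: { [F → ( e . f] }  — shift
  I15: { [F → ( e f .] }  — reduce

No state contains both a complete item and a shift item.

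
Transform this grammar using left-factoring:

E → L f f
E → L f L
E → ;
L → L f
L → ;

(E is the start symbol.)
E → L f E'
E' → f
E' → L
E → ;
L → L f
L → ;

Left-factoring transforms A → αβ₁ | αβ₂ into A → αA' and A' → β₁ | β₂
(α is the longest common prefix among the alternatives). Repeat until
no nonterminal has two alternatives with a common prefix.

Round 1: E has alternatives sharing prefix 'L f'. Introduce E': E → L f E'
  Add: E' → f
  Add: E' → L

No remaining common prefixes — done.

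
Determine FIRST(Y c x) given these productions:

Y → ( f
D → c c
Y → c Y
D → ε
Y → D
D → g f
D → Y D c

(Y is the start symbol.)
{ '(', 'c', 'g' }

FIRST sets of the non-terminals involved (from the grammar, by fixed-point iteration):
  FIRST(Y) = { '(', 'c', 'g', ε }

To compute FIRST(Y c x), process the symbols left to right:
Symbol Y is a non-terminal. Add FIRST(Y) \ {ε} = { '(', 'c', 'g' }
Y is nullable (ε ∈ FIRST(Y)), continue to the next symbol.
Symbol c is a terminal. Add 'c' and stop.
FIRST(Y c x) = { '(', 'c', 'g' }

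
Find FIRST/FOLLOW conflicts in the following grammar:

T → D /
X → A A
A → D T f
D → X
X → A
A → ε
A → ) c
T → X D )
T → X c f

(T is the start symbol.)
A FIRST/FOLLOW conflict occurs when a non-terminal N has a nullable alternative N → β (β ⇒* ε) and another alternative N → α with FIRST(α) ∩ FOLLOW(N) ≠ ∅: on such a lookahead the parser cannot decide between expanding α and letting N vanish via β.

Nullable non-terminals: A, D, X.
FIRST sets used below: FIRST(D) = { ')', '/', 'c', ε }, FIRST(T) = { ')', '/', 'c' }, FIRST(A) = { ')', '/', 'c', ε }

A: nullable alternative(s) A → ε; FOLLOW(A) = { ')', '/', 'c' }
  A → D T f: FIRST \ {ε} = { ')', '/', 'c' } — overlaps FOLLOW(A) on { ')', '/', 'c' }: CONFLICT
  A → ε: FIRST \ {ε} = { } — this is the only nullable alternative, skip
  A → ) c: FIRST \ {ε} = { ')' } — overlaps FOLLOW(A) on { ')' }: CONFLICT
D has a nullable alternative but only one production, so nothing to check.

X: nullable alternative(s) X → A A, X → A; FOLLOW(X) = { ')', '/', 'c' }
  X → A A: FIRST \ {ε} = { ')', '/', 'c' } — overlaps FOLLOW(X) on { ')', '/', 'c' }: CONFLICT
  X → A: FIRST \ {ε} = { ')', '/', 'c' } — overlaps FOLLOW(X) on { ')', '/', 'c' }: CONFLICT

T has no nullable alternative, so no FIRST/FOLLOW check is needed there.

So the grammar has 4 FIRST/FOLLOW conflicts (marked CONFLICT above).

Answer: Yes. X → A A with FOLLOW(X) on { ')', '/', 'c' }; X → A with FOLLOW(X) on { ')', '/', 'c' }; A → D T f with FOLLOW(A) on { ')', '/', 'c' }; A → ')' c with FOLLOW(A) on { ')' }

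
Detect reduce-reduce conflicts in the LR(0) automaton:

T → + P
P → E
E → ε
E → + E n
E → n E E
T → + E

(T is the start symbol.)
Yes — I4: [P → E .] vs [T → + E .]

A reduce-reduce conflict occurs when an LR(0) state has two complete items [A → α .] and [B → β .] — both call for a reduction, and with no lookahead the parser cannot choose between them.

Augment with T' → T and build the canonical LR(0) collection (I0 = CLOSURE({[T' → . T]}), then GOTO on every symbol after a dot until no new states appear). It has 11 states:
  I0: { [T → . + E], [T → . + P], [T' → . T] }  — shift
  I1: { [E → . + E n], [E → . n E E], [E → .], [P → . E], [T → + . E], [T → + . P] }  — shift, reduce
  I2: { [T' → T .] }  — accept
  I3: { [E → + . E n], [E → . + E n], [E → . n E E], [E → .] }  — shift, reduce
  I4: { [P → E .], [T → + E .] }  — 2 reduces
  I5: { [T → + P .] }  — reduce
  I6: { [E → . + E n], [E → . n E E], [E → .], [E → n . E E] }  — shift, reduce
  I7: { [E → . + E n], [E → . n E E], [E → .], [E → n E . E] }  — shift, reduce
  I8: { [E → n E E .] }  — reduce
  I9: { [E → + E . n] }  — shift
  I10: { [E → + E n .] }  — reduce

I4 contains complete items [P → E .], [T → + E .] — reduce-reduce conflict.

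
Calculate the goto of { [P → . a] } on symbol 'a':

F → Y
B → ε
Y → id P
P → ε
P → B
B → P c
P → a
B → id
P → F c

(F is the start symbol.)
GOTO(I, 'a') = CLOSURE({ [A → αX.β] : [A → α.Xβ] ∈ I, X = 'a' })

Items with dot before 'a', with the dot advanced:
  [P → . a] → [P → a .]
Closure adds nothing (no advanced item has the dot before a non-terminal).

GOTO = { [P → a .] }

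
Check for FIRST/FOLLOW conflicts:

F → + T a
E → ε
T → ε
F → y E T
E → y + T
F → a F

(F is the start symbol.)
No FIRST/FOLLOW conflicts.

A FIRST/FOLLOW conflict occurs when a non-terminal N has a nullable alternative N → β (β ⇒* ε) and another alternative N → α with FIRST(α) ∩ FOLLOW(N) ≠ ∅: on such a lookahead the parser cannot decide between expanding α and letting N vanish via β.

Nullable non-terminals: E, T.

E: nullable alternative(s) E → ε; FOLLOW(E) = { $ }
  E → ε: FIRST \ {ε} = { } — this is the only nullable alternative, skip
  E → y + T: FIRST \ {ε} = { 'y' } — disjoint from FOLLOW(E)
T has a nullable alternative but only one production, so nothing to check.

F has no nullable alternative, so no FIRST/FOLLOW check is needed there.

No FIRST/FOLLOW conflicts found.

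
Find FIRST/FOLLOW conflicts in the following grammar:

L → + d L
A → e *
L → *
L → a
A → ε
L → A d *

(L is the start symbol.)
No FIRST/FOLLOW conflicts.

Nullable non-terminals: A.

A: nullable alternative(s) A → ε; FOLLOW(A) = { 'd' }
  A → e *: FIRST \ {ε} = { 'e' } — disjoint from FOLLOW(A)
  A → ε: FIRST \ {ε} = { } — this is the only nullable alternative, skip

L has no nullable alternative, so no FIRST/FOLLOW check is needed there.

No FIRST/FOLLOW conflicts found.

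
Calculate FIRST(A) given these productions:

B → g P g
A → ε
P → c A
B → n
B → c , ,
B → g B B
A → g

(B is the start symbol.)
From A → ε:
  - ε-production, so ε ∈ FIRST(A)
From A → g:
  - g is a terminal: add 'g' and stop

Collecting: FIRST(A) = { 'g', ε }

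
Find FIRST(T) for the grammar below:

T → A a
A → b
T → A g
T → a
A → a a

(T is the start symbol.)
{ 'a', 'b' }

To compute FIRST(T), examine every production with T on the left-hand side, reading each right-hand side left to right until a non-nullable symbol is reached.

FIRST sets of the other non-terminals involved (by the same procedure, iterated to a fixed point):
  FIRST(A) = { 'a', 'b' }

From T → A a:
  - A is a non-terminal: add FIRST(A) \ {ε} = { 'a', 'b' }
    A is not nullable, so stop
From T → A g:
  - A is a non-terminal: add FIRST(A) \ {ε} = { 'a', 'b' }
    A is not nullable, so stop
From T → a:
  - a is a terminal: add 'a' and stop

Collecting: FIRST(T) = { 'a', 'b' }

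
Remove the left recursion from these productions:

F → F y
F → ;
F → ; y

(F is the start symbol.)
F is directly left-recursive. The standard transformation for
  A → A α₁ | ... | A α_m | β₁ | ... | β_n
is
  A  → β₁ A' | ... | β_n A'
  A' → α₁ A' | ... | α_m A' | ε

F → ; becomes F → ; F'
F → ; y becomes F → ; y F'
F → F y becomes F' → y F'
Add F' → ε

Resulting grammar:
F → ; F'
F → ; y F'
F' → y F'
F' → ε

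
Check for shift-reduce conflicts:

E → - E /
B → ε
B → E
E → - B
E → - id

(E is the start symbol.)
Yes — I1: [B → .] vs [E → . - B]; I4: [B → E .] vs [E → - E . /]

A shift-reduce conflict occurs when an LR(0) state has both:
  - a complete (reduce) item [A → α .] (dot at the end), and
  - a shift item [B → β . c γ] (dot before a terminal).

Augment with E' → E and build the canonical LR(0) collection (I0 = CLOSURE({[E' → . E]}), then GOTO on every symbol after a dot until no new states appear). It has 7 states:
  I0: { [E → . - B], [E → . - E /], [E → . - id], [E' → . E] }  — shift
  I1: { [B → . E], [B → .], [E → - . B], [E → - . E /], [E → - . id], [E → . - B], [E → . - E /], [E → . - id] }  — shift, reduce
  I2: { [E' → E .] }  — accept
  I3: { [E → - B .] }  — reduce
  I4: { [B → E .], [E → - E . /] }  — shift, reduce
  I5: { [E → - id .] }  — reduce
  I6: { [E → - E / .] }  — reduce

I1 contains reduce item [B → .] and shift items [E → . - B], [E → . - E /], [E → . - id], [E → - . id] — shift-reduce conflict.
I4 contains reduce item [B → E .] and shift item [E → - E . /] — shift-reduce conflict.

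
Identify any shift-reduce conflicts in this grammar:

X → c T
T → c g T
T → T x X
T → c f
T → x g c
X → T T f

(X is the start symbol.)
A shift-reduce conflict occurs when an LR(0) state has both:
  - a complete (reduce) item [A → α .] (dot at the end), and
  - a shift item [B → β . c γ] (dot before a terminal).

Augment with X' → X and build the canonical LR(0) collection (I0 = CLOSURE({[X' → . X]}), then GOTO on every symbol after a dot until no new states appear). It has 17 states:
  I0: { [T → . T x X], [T → . c f], [T → . c g T], [T → . x g c], [X → . T T f], [X → . c T], [X' → . X] }  — shift
  I1: { [T → . T x X], [T → . c f], [T → . c g T], [T → . x g c], [T → T . x X], [X → T . T f] }  — shift
  I2: { [X' → X .] }  — accept
  I3: { [T → . T x X], [T → . c f], [T → . c g T], [T → . x g c], [T → c . f], [T → c . g T], [X → c . T] }  — shift
  I4: { [T → x . g c] }  — shift
  I5: { [T → x g . c] }  — shift
  I6: { [T → x g c .] }  — reduce
  I7: { [T → T . x X], [X → c T .] }  — shift, reduce
  I8: { [T → c . f], [T → c . g T] }  — shift
  I9: { [T → c f .] }  — reduce
  I10: { [T → . T x X], [T → . c f], [T → . c g T], [T → . x g c], [T → c g . T] }  — shift
  I11: { [T → T . x X], [T → c g T .] }  — shift, reduce
  I12: { [T → . T x X], [T → . c f], [T → . c g T], [T → . x g c], [T → T x . X], [X → . T T f], [X → . c T] }  — shift
  I13: { [T → T x X .] }  — reduce
  I14: { [T → T . x X], [X → T T . f] }  — shift
  I15: { [T → . T x X], [T → . c f], [T → . c g T], [T → . x g c], [T → T x . X], [T → x . g c], [X → . T T f], [X → . c T] }  — shift
  I16: { [X → T T f .] }  — reduce

I7 contains reduce item [X → c T .] and shift item [T → T . x X] — shift-reduce conflict.
I11 contains reduce item [T → c g T .] and shift item [T → T . x X] — shift-reduce conflict.

Answer: Yes — I7: [X → c T .] vs [T → T . x X]; I11: [T → c g T .] vs [T → T . x X]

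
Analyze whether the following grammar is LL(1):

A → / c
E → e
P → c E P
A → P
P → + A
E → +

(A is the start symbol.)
Relevant sets:
  FIRST(P) = { '+', 'c' }

For A:
  PREDICT(A → '/' c) = { '/' }
  PREDICT(A → P) = { '+', 'c' }
For E:
  PREDICT(E → e) = { 'e' }
  PREDICT(E → '+') = { '+' }
For P:
  PREDICT(P → c E P) = { 'c' }
  PREDICT(P → '+' A) = { '+' }

All predict sets are disjoint. The grammar IS LL(1).

Answer: Yes, the grammar is LL(1).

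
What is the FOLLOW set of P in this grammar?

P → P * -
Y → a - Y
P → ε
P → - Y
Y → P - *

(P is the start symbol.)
To compute FOLLOW(P), find every occurrence of P on a right-hand side N → α P β: add FIRST(β) \ {ε}, and if β is empty or nullable also add FOLLOW(N). Iterate to a fixed point.

P is the start symbol, so $ ∈ FOLLOW(P).
In P → P * -: P is followed by '*' '-', add FIRST('*' '-') \ {ε} = { '*' }
In Y → P - *: P is followed by '-' '*', add FIRST('-' '*') \ {ε} = { '-' }

Taking the union: FOLLOW(P) = { $, '*', '-' }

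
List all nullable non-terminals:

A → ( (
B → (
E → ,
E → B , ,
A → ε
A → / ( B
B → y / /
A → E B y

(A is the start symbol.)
{ 'A' }

A non-terminal is nullable if it can derive ε (the empty string): either it has an ε-production, or it has a production whose right-hand side consists entirely of nullable non-terminals.

ε-productions: A → ε
So A is immediately nullable.
No further non-terminal can be added: every production for the remaining non-terminals contains a terminal or a non-nullable non-terminal.
Nullable = { 'A' }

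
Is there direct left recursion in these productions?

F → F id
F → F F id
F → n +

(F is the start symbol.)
Yes, F is left-recursive

Direct left recursion occurs when N → N α for some non-terminal N (the right-hand side begins with the left-hand side itself).

F → F id: LEFT RECURSIVE (starts with F)
F → F F id: LEFT RECURSIVE (starts with F)
F → n +: starts with n

The grammar has direct left recursion on: F.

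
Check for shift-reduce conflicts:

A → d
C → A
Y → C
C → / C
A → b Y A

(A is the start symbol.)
No shift-reduce conflicts

A shift-reduce conflict occurs when an LR(0) state has both:
  - a complete (reduce) item [A → α .] (dot at the end), and
  - a shift item [B → β . c γ] (dot before a terminal).

Augment with A' → A and build the canonical LR(0) collection (I0 = CLOSURE({[A' → . A]}), then GOTO on every symbol after a dot until no new states appear). It has 10 states:
  I0: { [A → . b Y A], [A → . d], [A' → . A] }  — shift
  I1: { [A' → A .] }  — accept
  I2: { [A → . b Y A], [A → . d], [A → b . Y A], [C → . / C], [C → . A], [Y → . C] }  — shift
  I3: { [A → d .] }  — reduce
  I4: { [A → . b Y A], [A → . d], [C → . / C], [C → . A], [C → / . C] }  — shift
  I5: { [C → A .] }  — reduce
  I6: { [Y → C .] }  — reduce
  I7: { [A → . b Y A], [A → . d], [A → b Y . A] }  — shift
  I8: { [A → b Y A .] }  — reduce
  I9: { [C → / C .] }  — reduce

No state contains both a complete item and a shift item.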